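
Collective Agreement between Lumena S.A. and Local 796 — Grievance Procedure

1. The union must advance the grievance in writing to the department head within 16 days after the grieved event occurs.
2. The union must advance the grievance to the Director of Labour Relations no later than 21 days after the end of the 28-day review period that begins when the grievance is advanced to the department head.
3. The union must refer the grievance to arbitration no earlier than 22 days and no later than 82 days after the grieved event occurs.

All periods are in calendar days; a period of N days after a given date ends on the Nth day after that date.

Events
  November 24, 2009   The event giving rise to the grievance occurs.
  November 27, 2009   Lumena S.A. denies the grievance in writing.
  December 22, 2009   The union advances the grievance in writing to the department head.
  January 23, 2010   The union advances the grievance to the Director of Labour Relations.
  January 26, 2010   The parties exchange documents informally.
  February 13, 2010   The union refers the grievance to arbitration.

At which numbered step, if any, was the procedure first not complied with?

Step 1

(1) due by November 24, 2009 + 16 days = December 10, 2009; done December 22, 2009 — 12 days late.
The analysis stops there.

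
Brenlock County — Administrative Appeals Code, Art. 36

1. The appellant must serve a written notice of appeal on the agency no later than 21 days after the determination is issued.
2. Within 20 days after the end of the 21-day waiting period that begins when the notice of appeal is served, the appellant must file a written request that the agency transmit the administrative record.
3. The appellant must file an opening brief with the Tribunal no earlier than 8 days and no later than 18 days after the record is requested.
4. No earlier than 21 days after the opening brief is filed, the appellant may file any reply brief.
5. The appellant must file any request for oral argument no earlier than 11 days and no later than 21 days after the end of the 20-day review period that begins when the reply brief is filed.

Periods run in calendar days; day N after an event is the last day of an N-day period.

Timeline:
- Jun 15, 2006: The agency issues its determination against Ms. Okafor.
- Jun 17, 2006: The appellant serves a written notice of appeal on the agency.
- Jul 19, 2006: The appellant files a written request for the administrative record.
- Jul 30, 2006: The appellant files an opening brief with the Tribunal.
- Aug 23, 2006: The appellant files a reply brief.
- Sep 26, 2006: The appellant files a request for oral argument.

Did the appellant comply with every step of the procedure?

(1) due by Jun 15, 2006 + 21 days = Jul 6, 2006; done Jun 17, 2006 — timely.
(2) due by Jul 8, 2006 + 20 days = Jul 28, 2006; done Jul 19, 2006 — timely.
(3) the permitted window runs from Jul 19, 2006 + 8 = Jul 27, 2006 to Jul 19, 2006 + 18 = Aug 6, 2006; done Jul 30, 2006, which is between those dates.
(4) permitted from Jul 30, 2006 + 21 days = Aug 20, 2006 onward; Aug 23, 2006 is on or after that date.
(5) the permitted window runs from Sep 12, 2006 + 11 = Sep 23, 2006 to Sep 12, 2006 + 21 = Oct 3, 2006; done Sep 26, 2006 — within the window.

Yes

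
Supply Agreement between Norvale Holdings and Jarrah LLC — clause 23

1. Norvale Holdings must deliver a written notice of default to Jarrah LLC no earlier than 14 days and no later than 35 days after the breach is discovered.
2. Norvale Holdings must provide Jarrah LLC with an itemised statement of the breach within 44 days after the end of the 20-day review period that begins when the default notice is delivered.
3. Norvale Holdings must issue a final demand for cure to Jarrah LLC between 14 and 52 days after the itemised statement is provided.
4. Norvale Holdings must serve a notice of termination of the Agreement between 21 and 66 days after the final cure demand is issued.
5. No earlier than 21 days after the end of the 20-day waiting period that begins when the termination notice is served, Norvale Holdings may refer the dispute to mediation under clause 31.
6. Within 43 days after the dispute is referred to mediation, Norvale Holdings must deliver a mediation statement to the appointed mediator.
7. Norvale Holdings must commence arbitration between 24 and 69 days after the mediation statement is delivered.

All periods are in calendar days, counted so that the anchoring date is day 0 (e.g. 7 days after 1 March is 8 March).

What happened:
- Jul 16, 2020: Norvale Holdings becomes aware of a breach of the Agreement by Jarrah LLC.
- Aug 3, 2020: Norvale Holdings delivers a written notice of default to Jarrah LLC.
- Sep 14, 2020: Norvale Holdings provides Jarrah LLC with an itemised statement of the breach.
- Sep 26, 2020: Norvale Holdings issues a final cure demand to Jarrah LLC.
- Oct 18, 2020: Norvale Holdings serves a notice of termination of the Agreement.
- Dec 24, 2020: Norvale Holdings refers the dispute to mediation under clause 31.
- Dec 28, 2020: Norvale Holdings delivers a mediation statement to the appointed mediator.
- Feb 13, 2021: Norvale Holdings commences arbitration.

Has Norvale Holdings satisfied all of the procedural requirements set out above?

No

Step 1 — 14 and 35 days from Jul 16, 2020 (when the breach is discovered) are Jul 30, 2020 and Aug 20, 2020 respectively; Aug 3, 2020 falls inside that range.
Step 2 — counting 44 days from Aug 23, 2020 (end of the 20-day review period, which began when the default notice is delivered on Aug 3, 2020) gives a deadline of Oct 6, 2020; Sep 14, 2020 is within that limit.
Step 3 — 14 and 52 days from Sep 14, 2020 (when the itemised statement is provided) are Sep 28, 2020 and Nov 5, 2020 respectively; Sep 26, 2020 is 2 days too early.
The procedure was therefore not followed at step 3.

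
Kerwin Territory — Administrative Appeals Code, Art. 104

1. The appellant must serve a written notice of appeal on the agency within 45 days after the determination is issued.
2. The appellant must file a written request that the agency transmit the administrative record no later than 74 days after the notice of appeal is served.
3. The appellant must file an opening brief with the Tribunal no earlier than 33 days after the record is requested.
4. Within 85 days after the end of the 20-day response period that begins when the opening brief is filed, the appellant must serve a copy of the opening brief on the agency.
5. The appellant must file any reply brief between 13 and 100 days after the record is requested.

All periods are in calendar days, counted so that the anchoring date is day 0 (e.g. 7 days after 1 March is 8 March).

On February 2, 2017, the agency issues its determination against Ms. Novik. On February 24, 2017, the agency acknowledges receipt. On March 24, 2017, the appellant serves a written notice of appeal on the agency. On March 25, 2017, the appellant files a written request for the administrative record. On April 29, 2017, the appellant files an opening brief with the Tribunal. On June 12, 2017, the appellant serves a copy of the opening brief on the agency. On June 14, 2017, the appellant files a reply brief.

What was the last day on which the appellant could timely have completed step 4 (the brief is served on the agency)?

The opening brief is filed on April 29, 2017; the 20-day response period therefore ends May 19, 2017, and step 4 runs from that date. 85 days after May 19, 2017 is August 12, 2017.

August 12, 2017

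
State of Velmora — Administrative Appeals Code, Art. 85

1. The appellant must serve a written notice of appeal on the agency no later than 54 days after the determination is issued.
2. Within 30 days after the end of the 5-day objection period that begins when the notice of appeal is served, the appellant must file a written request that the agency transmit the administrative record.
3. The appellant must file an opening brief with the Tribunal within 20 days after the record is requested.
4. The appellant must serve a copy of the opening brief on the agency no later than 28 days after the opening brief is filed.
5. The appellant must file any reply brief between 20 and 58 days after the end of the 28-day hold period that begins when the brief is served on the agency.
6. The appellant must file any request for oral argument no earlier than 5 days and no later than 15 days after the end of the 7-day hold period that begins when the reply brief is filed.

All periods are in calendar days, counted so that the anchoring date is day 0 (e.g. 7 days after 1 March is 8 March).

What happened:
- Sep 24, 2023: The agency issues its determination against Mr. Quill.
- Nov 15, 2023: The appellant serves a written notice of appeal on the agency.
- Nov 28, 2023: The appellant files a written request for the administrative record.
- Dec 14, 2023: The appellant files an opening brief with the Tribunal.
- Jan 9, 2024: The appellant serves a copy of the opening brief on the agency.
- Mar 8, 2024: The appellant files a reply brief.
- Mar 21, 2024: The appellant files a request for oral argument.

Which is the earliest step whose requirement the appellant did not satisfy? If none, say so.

(1) due by Sep 24, 2023 + 54 days = Nov 17, 2023; Nov 15, 2023 is within that limit.
(2) due by Nov 20, 2023 + 30 days = Dec 20, 2023; done Nov 28, 2023 — timely.
(3) due by Nov 28, 2023 + 20 days = Dec 18, 2023; Dec 14, 2023 is within that limit.
(4) due by Dec 14, 2023 + 28 days = Jan 11, 2024; completed Jan 9, 2024, before the deadline.
(5) the permitted window runs from Feb 6, 2024 + 20 = Feb 26, 2024 to Feb 6, 2024 + 58 = Apr 4, 2024; done Mar 8, 2024, which is between those dates.
(6) the permitted window runs from Mar 15, 2024 + 5 = Mar 20, 2024 to Mar 15, 2024 + 15 = Mar 30, 2024; done Mar 21, 2024, which is between those dates.

None — every step was satisfied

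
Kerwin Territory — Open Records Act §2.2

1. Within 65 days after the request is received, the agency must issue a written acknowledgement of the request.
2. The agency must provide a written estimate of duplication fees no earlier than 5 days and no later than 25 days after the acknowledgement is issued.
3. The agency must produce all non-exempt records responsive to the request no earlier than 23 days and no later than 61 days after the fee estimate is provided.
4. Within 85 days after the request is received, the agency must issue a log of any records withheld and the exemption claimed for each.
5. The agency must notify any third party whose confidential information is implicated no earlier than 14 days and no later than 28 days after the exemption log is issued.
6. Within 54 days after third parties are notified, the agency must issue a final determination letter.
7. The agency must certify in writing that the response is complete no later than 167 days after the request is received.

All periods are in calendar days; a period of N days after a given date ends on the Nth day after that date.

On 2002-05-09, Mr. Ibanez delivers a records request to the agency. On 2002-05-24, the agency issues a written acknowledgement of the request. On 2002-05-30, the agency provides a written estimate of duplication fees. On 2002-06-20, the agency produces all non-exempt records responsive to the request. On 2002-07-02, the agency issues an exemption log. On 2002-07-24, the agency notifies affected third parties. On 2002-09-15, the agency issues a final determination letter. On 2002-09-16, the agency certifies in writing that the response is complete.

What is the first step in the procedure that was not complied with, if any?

(1) due by 2002-05-09 + 65 days = 2002-07-13; done 2002-05-24 — timely.
(2) the permitted window runs from 2002-05-24 + 5 = 2002-05-29 to 2002-05-24 + 25 = 2002-06-18; 2002-05-30 falls inside that range.
(3) the permitted window runs from 2002-05-30 + 23 = 2002-06-22 to 2002-05-30 + 61 = 2002-07-30; 2002-06-20 is 2 days too early.
The analysis stops there.

Step 3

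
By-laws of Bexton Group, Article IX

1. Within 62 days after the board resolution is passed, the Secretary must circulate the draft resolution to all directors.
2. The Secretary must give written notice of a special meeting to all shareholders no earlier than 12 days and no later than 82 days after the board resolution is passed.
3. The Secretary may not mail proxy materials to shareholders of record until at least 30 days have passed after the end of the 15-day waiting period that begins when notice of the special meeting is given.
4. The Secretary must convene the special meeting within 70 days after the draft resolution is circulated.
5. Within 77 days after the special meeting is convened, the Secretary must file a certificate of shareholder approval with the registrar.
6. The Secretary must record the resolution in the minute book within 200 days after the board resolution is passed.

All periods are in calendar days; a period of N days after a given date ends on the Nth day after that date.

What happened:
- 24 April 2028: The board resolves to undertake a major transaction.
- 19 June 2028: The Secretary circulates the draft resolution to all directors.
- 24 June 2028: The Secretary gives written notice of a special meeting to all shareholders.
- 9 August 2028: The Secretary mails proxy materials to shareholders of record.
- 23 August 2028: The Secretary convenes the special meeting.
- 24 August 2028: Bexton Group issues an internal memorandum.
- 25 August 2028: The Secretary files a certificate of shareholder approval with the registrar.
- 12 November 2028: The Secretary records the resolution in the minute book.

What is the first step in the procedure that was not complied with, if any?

Step 1 — counting 62 days from 24 April 2028 (when the board resolution is passed) gives a deadline of 25 June 2028; 19 June 2028 is within that limit.
Step 2 — 12 and 82 days from 24 April 2028 (when the board resolution is passed) are 6 May 2028 and 15 July 2028 respectively; done 24 June 2028, which is between those dates.
Step 3 — must wait 30 days from 9 July 2028 (end of the 15-day waiting period, which began when notice of the special meeting is given on 24 June 2028), so not before 8 August 2028; 9 August 2028 is on or after that date.
Step 4 — counting 70 days from 19 June 2028 (when the draft resolution is circulated) gives a deadline of 28 August 2028; completed 23 August 2028, before the deadline.
Step 5 — counting 77 days from 23 August 2028 (when the special meeting is convened) gives a deadline of 8 November 2028; done 25 August 2028 — timely.
Step 6 — counting 200 days from 24 April 2028 (when the board resolution is passed) gives a deadline of 10 November 2028; 12 November 2028 misses that deadline by 2 days.
No need to go further; step 6 was not satisfied.

Step 6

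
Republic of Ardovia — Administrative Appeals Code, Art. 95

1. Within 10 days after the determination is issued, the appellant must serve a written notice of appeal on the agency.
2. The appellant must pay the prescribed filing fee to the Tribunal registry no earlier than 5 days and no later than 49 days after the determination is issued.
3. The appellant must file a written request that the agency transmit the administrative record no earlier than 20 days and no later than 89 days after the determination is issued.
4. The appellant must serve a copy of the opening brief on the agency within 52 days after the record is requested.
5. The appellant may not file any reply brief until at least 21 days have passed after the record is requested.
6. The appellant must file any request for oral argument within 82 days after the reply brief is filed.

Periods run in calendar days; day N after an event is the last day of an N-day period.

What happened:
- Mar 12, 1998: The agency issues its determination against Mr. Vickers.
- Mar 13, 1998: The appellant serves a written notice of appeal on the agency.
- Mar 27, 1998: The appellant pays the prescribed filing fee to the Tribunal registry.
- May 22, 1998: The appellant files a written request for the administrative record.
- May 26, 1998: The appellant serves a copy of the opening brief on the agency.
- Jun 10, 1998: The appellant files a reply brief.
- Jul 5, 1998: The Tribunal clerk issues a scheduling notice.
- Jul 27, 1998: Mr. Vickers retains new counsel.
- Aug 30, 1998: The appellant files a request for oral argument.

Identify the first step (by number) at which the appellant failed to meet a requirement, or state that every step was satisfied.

Step 5

(1) due by Mar 12, 1998 + 10 days = Mar 22, 1998; done Mar 13, 1998 — timely.
(2) the permitted window runs from Mar 12, 1998 + 5 = Mar 17, 1998 to Mar 12, 1998 + 49 = Apr 30, 1998; Mar 27, 1998 falls inside that range.
(3) the permitted window runs from Mar 12, 1998 + 20 = Apr 1, 1998 to Mar 12, 1998 + 89 = Jun 9, 1998; May 22, 1998 falls inside that range.
(4) due by May 22, 1998 + 52 days = Jul 13, 1998; done May 26, 1998 — timely.
(5) permitted from May 22, 1998 + 21 days = Jun 12, 1998 onward; done Jun 10, 1998 — 2 days too early.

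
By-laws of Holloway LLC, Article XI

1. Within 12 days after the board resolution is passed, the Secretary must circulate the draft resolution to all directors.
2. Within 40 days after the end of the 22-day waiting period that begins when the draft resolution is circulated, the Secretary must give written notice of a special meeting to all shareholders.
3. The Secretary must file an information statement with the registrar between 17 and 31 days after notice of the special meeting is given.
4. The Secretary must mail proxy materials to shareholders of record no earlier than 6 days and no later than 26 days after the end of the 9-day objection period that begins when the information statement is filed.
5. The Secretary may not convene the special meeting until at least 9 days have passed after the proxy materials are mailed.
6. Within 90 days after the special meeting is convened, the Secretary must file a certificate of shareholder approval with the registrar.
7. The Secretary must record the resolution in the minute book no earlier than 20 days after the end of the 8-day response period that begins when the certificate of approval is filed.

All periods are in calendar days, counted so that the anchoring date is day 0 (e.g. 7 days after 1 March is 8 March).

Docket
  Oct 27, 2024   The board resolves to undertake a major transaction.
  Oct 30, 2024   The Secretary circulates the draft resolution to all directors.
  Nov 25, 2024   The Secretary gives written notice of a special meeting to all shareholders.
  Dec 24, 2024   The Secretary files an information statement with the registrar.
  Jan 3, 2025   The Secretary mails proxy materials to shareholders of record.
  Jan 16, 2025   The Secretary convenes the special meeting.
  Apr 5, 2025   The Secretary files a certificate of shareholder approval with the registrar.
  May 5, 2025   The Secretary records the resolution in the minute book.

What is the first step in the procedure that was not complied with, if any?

Step 4

(1) due by Oct 27, 2024 + 12 days = Nov 8, 2024; completed Oct 30, 2024, before the deadline.
(2) due by Nov 21, 2024 + 40 days = Dec 31, 2024; done Nov 25, 2024 — timely.
(3) the permitted window runs from Nov 25, 2024 + 17 = Dec 12, 2024 to Nov 25, 2024 + 31 = Dec 26, 2024; Dec 24, 2024 falls inside that range.
(4) the permitted window runs from Jan 2, 2025 + 6 = Jan 8, 2025 to Jan 2, 2025 + 26 = Jan 28, 2025; done Jan 3, 2025 — 5 days before the window opened.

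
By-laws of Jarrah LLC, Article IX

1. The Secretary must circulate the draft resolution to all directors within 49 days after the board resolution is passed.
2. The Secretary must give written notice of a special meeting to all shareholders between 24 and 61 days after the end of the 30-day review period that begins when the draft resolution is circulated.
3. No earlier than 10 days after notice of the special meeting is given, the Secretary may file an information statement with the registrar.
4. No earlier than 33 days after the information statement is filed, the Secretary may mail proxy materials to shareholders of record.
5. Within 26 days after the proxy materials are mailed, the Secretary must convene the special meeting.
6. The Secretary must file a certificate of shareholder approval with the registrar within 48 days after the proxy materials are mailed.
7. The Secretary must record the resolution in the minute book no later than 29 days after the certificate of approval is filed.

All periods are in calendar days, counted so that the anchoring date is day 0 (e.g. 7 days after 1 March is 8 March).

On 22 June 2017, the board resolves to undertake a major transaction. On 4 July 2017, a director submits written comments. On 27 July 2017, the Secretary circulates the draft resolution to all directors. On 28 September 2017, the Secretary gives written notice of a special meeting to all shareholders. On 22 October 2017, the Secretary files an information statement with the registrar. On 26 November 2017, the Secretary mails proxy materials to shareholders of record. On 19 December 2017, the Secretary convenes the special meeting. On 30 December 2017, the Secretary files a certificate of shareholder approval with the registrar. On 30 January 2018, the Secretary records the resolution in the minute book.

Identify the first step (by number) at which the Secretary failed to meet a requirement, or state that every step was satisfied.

Step 1 — counting 49 days from 22 June 2017 (when the board resolution is passed) gives a deadline of 10 August 2017; done 27 July 2017 — timely.
Step 2 — 24 and 61 days from 26 August 2017 (end of the 30-day review period, which began when the draft resolution is circulated on 27 July 2017) are 19 September 2017 and 26 October 2017 respectively; done 28 September 2017 — within the window.
Step 3 — must wait 10 days from 28 September 2017 (when notice of the special meeting is given), so not before 8 October 2017; done 22 October 2017 — permitted.
Step 4 — must wait 33 days from 22 October 2017 (when the information statement is filed), so not before 24 November 2017; done 26 November 2017 — permitted.
Step 5 — counting 26 days from 26 November 2017 (when the proxy materials are mailed) gives a deadline of 22 December 2017; done 19 December 2017 — timely.
Step 6 — counting 48 days from 26 November 2017 (when the proxy materials are mailed) gives a deadline of 13 January 2018; completed 30 December 2017, before the deadline.
Step 7 — counting 29 days from 30 December 2017 (when the certificate of approval is filed) gives a deadline of 28 January 2018; done 30 January 2018 — 2 days late.

Step 7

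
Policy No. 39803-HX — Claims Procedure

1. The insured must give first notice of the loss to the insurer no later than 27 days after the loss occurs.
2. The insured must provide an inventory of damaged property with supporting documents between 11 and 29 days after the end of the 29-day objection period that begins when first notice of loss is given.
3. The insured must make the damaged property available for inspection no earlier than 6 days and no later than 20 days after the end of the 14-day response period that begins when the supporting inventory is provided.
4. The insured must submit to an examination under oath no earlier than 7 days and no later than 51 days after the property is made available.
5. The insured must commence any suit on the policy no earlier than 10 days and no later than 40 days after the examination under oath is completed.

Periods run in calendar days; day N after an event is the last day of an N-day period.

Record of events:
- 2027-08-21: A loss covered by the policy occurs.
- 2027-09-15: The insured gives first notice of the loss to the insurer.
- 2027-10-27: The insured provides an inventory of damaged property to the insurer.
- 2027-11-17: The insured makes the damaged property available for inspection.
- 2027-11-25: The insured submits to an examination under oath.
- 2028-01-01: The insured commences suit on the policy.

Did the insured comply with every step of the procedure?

Yes

Step 1 — counting 27 days from 2027-08-21 (when the loss occurs) gives a deadline of 2027-09-17; done 2027-09-15 — timely.
Step 2 — 11 and 29 days from 2027-10-14 (end of the 29-day objection period, which began when first notice of loss is given on 2027-09-15) are 2027-10-25 and 2027-11-12 respectively; done 2027-10-27 — within the window.
Step 3 — 6 and 20 days from 2027-11-10 (end of the 14-day response period, which began when the supporting inventory is provided on 2027-10-27) are 2027-11-16 and 2027-11-30 respectively; 2027-11-17 falls inside that range.
Step 4 — 7 and 51 days from 2027-11-17 (when the property is made available) are 2027-11-24 and 2028-01-07 respectively; 2027-11-25 falls inside that range.
Step 5 — 10 and 40 days from 2027-11-25 (when the examination under oath is completed) are 2027-12-05 and 2028-01-04 respectively; done 2028-01-01 — within the window.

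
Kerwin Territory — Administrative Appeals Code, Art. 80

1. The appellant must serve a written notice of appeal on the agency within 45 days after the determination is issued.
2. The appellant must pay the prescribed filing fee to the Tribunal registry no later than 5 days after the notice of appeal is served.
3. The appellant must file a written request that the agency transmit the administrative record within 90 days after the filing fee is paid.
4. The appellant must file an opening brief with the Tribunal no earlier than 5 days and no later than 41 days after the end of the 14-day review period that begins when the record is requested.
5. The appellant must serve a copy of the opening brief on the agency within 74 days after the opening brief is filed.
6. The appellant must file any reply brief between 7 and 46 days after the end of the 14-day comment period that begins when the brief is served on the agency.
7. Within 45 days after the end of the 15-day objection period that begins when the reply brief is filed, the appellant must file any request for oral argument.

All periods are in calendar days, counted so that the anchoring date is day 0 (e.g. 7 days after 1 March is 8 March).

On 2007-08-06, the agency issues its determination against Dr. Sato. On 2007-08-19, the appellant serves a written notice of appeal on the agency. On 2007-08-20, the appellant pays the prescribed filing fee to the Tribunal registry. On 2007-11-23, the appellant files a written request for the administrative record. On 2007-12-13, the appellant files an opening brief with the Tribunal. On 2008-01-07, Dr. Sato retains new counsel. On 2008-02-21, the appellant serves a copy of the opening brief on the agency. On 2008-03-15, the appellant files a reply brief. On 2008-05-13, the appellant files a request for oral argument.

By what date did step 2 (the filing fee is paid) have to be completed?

Step 2 runs from 2007-08-19, when the notice of appeal is served. 5 days after 2007-08-19 is 2007-08-24.

2007-08-24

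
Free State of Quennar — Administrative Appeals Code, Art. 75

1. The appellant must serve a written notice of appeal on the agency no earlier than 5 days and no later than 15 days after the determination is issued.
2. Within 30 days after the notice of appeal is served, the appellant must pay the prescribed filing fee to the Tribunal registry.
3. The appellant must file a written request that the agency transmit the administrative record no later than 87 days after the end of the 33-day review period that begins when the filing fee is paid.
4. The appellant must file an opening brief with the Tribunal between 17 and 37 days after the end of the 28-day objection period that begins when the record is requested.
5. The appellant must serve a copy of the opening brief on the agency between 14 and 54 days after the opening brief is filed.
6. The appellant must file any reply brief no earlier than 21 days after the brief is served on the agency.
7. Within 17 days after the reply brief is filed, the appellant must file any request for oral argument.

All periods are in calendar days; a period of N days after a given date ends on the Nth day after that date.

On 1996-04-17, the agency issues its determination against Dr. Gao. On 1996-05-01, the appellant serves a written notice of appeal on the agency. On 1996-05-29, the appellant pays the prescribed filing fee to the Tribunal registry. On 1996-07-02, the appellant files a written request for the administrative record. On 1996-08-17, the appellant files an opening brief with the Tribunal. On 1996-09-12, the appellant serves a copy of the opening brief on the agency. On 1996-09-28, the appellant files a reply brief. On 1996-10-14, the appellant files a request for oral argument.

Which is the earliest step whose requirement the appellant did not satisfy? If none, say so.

Step 6

Step 1: the window is 5–15 days after 1996-04-17 (when the determination is issued), so 1996-04-22 through 1996-05-02; done 1996-05-01 — within the window.
Step 2: 30 days after 1996-05-01 (when the notice of appeal is served) is 1996-05-31; 1996-05-29 is within that limit.
Step 3: 87 days after 1996-07-01 (end of the 33-day review period, which began when the filing fee is paid on 1996-05-29) is 1996-09-26; 1996-07-02 is within that limit.
Step 4: the window is 17–37 days after 1996-07-30 (end of the 28-day objection period, which began when the record is requested on 1996-07-02), so 1996-08-16 through 1996-09-05; done 1996-08-17, which is between those dates.
Step 5: the window is 14–54 days after 1996-08-17 (when the opening brief is filed), so 1996-08-31 through 1996-10-10; 1996-09-12 falls inside that range.
Step 6: the earliest permitted date is 21 days after 1996-09-12 (when the brief is served on the agency), i.e. 1996-10-03; acted on 1996-09-28, 5 days prematurely.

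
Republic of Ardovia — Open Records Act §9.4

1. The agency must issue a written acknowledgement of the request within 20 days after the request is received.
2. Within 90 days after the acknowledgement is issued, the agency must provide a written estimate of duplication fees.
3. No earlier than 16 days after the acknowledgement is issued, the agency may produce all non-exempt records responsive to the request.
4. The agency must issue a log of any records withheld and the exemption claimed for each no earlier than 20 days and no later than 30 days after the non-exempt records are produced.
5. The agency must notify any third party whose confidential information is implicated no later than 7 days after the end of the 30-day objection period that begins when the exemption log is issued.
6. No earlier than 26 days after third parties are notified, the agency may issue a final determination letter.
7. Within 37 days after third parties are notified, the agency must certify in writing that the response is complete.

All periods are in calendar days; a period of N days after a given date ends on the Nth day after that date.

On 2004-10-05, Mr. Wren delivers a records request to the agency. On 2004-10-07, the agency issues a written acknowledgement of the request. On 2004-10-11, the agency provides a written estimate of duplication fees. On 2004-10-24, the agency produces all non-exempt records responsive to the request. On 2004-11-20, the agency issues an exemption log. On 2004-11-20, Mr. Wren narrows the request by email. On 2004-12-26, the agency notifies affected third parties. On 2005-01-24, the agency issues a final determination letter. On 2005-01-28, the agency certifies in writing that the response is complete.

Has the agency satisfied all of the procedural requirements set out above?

Yes

Step 1: 20 days after 2004-10-05 (when the request is received) is 2004-10-25; completed 2004-10-07, before the deadline.
Step 2: 90 days after 2004-10-07 (when the acknowledgement is issued) is 2005-01-05; done 2004-10-11 — timely.
Step 3: the earliest permitted date is 16 days after 2004-10-07 (when the acknowledgement is issued), i.e. 2004-10-23; done 2004-10-24, after the minimum wait.
Step 4: the window is 20–30 days after 2004-10-24 (when the non-exempt records are produced), so 2004-11-13 through 2004-11-23; 2004-11-20 falls inside that range.
Step 5: 7 days after 2004-12-20 (end of the 30-day objection period, which began when the exemption log is issued on 2004-11-20) is 2004-12-27; completed 2004-12-26, before the deadline.
Step 6: the earliest permitted date is 26 days after 2004-12-26 (when third parties are notified), i.e. 2005-01-21; done 2005-01-24, after the minimum wait.
Step 7: 37 days after 2004-12-26 (when third parties are notified) is 2005-02-01; 2005-01-28 is within that limit.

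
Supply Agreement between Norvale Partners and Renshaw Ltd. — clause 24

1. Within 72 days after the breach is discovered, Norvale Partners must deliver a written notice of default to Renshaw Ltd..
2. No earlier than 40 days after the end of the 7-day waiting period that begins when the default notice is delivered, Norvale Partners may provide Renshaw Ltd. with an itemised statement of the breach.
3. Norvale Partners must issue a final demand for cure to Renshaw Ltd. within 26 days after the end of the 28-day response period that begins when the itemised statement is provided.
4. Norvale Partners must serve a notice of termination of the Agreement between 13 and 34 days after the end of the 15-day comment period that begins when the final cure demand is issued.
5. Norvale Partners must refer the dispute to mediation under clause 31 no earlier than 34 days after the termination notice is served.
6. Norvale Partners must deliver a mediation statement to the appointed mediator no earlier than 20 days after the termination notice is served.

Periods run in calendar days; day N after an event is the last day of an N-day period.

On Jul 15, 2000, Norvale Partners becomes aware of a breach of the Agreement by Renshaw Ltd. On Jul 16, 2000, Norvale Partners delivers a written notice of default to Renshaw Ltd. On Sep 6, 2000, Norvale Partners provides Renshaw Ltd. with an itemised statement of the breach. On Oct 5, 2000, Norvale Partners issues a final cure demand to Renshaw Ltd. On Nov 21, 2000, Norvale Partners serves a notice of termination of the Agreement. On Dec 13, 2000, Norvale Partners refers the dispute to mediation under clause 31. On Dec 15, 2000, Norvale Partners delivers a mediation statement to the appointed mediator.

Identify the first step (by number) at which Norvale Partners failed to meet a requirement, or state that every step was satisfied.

Step 1 — counting 72 days from Jul 15, 2000 (when the breach is discovered) gives a deadline of Sep 25, 2000; completed Jul 16, 2000, before the deadline.
Step 2 — must wait 40 days from Jul 23, 2000 (end of the 7-day waiting period, which began when the default notice is delivered on Jul 16, 2000), so not before Sep 1, 2000; Sep 6, 2000 is on or after that date.
Step 3 — counting 26 days from Oct 4, 2000 (end of the 28-day response period, which began when the itemised statement is provided on Sep 6, 2000) gives a deadline of Oct 30, 2000; completed Oct 5, 2000, before the deadline.
Step 4 — 13 and 34 days from Oct 20, 2000 (end of the 15-day comment period, which began when the final cure demand is issued on Oct 5, 2000) are Nov 2, 2000 and Nov 23, 2000 respectively; done Nov 21, 2000 — within the window.
Step 5 — must wait 34 days from Nov 21, 2000 (when the termination notice is served), so not before Dec 25, 2000; Dec 13, 2000 is 12 days before the earliest permitted date.

Step 5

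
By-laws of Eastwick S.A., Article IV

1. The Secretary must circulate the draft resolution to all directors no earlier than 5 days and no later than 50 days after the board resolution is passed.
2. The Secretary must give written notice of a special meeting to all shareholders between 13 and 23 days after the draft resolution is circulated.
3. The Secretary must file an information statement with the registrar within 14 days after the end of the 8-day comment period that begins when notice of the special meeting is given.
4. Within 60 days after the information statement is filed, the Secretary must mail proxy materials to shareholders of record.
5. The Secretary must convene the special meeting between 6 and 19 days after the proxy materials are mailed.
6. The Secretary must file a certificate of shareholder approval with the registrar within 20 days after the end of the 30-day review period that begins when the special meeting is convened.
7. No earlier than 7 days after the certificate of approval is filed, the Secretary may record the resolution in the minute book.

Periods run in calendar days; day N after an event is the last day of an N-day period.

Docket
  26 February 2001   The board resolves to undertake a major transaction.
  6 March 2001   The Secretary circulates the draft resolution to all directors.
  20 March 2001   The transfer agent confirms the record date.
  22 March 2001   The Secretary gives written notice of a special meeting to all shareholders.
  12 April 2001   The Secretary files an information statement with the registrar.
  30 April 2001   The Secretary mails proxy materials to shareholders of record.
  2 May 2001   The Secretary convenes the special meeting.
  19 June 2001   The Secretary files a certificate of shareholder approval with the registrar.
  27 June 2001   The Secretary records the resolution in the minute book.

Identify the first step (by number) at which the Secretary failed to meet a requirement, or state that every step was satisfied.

Step 5

Step 1: the window is 5–50 days after 26 February 2001 (when the board resolution is passed), so 3 March 2001 through 17 April 2001; 6 March 2001 falls inside that range.
Step 2: the window is 13–23 days after 6 March 2001 (when the draft resolution is circulated), so 19 March 2001 through 29 March 2001; done 22 March 2001, which is between those dates.
Step 3: 14 days after 30 March 2001 (end of the 8-day comment period, which began when notice of the special meeting is given on 22 March 2001) is 13 April 2001; done 12 April 2001 — timely.
Step 4: 60 days after 12 April 2001 (when the information statement is filed) is 11 June 2001; 30 April 2001 is within that limit.
Step 5: the window is 6–19 days after 30 April 2001 (when the proxy materials are mailed), so 6 May 2001 through 19 May 2001; done 2 May 2001 — 4 days before the window opened.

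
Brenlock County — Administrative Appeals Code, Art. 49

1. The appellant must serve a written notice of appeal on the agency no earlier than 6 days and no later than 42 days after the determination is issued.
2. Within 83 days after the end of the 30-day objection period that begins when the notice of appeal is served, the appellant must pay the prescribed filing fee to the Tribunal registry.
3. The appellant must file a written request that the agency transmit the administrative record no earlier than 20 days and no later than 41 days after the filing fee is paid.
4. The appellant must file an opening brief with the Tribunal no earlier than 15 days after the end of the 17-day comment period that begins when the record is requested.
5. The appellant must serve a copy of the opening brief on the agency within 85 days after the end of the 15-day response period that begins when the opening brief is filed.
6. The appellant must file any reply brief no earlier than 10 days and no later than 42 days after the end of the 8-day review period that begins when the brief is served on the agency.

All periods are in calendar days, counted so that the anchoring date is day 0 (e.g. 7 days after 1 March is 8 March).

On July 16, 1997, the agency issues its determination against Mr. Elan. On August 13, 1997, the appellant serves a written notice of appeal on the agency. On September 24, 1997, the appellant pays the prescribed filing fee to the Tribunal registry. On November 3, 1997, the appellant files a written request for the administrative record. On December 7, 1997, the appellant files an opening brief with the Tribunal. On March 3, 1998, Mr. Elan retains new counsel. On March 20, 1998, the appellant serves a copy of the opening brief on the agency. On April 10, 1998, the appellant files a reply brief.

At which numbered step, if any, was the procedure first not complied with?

Step 1: the window is 6–42 days after July 16, 1997 (when the determination is issued), so July 22, 1997 through August 27, 1997; done August 13, 1997 — within the window.
Step 2: 83 days after September 12, 1997 (end of the 30-day objection period, which began when the notice of appeal is served on August 13, 1997) is December 4, 1997; September 24, 1997 is within that limit.
Step 3: the window is 20–41 days after September 24, 1997 (when the filing fee is paid), so October 14, 1997 through November 4, 1997; done November 3, 1997, which is between those dates.
Step 4: the earliest permitted date is 15 days after November 20, 1997 (end of the 17-day comment period, which began when the record is requested on November 3, 1997), i.e. December 5, 1997; done December 7, 1997, after the minimum wait.
Step 5: 85 days after December 22, 1997 (end of the 15-day response period, which began when the opening brief is filed on December 7, 1997) is March 17, 1998; not done until March 20, 1998, 3 days after the deadline.
Later steps need not be reached.

Step 5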